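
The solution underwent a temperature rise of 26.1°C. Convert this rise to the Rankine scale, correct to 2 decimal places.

For a temperature interval the offset drops out; only the factor 1.8 applies.
26.1 × 1.8 = 46.98.

46.98°R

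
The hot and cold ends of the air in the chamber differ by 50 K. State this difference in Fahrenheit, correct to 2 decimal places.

For a temperature interval the offset drops out; only the factor 1.8 applies.
50 × 1.8 = 90.00.

90.00°F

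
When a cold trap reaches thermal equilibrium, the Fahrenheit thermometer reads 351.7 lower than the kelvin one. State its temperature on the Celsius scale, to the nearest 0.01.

-138.19°C

Let x be the kelvin reading; then the Fahrenheit reading is 1.8·x - 459.67.
(1.8·x - 459.67) - x = -351.7  ⇒  (0.8)·x = 107.97  ⇒  x = 134.9625 K.
In Celsius: 134.9625 - 273.15 = -138.19°C.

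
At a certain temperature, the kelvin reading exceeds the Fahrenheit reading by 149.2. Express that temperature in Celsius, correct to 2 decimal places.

114.94°C

Let x be the Fahrenheit reading; then the kelvin reading is 5/9·x + 255.372.
(5/9·x + 255.372) - x = 149.2  ⇒  (-4/9)·x = -106.172  ⇒  x = 238.8875°F.
In Celsius: (238.8875 - 32) × 5/9 = 114.94°C.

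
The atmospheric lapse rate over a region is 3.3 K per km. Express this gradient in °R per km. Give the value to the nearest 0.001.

Since only a temperature interval is involved, the additive offset between the scales drops out.
A change of 1 K is a change of 1.8°R, so 3.3 × 1.8 = 5.940.

5.940 °R/km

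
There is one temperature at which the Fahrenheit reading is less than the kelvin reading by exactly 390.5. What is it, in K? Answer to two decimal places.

86.46 K

Let K be the kelvin reading. The Fahrenheit reading is F = 1.8·K - 459.67.
Require F - K = -390.5: (0.8)·K - 459.67 = -390.5.
K = (-390.5 + 459.67) / (0.8) = 86.46.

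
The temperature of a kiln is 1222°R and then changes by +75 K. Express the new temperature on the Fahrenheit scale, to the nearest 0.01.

Initial temperature in Celsius: (1222 - 491.67) × 5/9 = 405.7389°C.
The 75 K change is an interval; Kelvin and Celsius degrees are the same size, so ΔC = +75°C.
Final Celsius temperature: 405.7389 + 75.0000 = 480.7389°C.
In Fahrenheit: 480.7389 × 1.8 + 32 = 897.33°F.

897.33°F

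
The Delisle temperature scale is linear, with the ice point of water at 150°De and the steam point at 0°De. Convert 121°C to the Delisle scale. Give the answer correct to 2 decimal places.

Linearly onto the Delisle scale: 150 + (121.0000 / 100) × (0 - 150) = -31.50°De.

-31.50°De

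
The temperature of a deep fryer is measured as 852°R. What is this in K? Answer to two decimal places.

473.33 K

In Celsius: (852 - 491.67) × 5/9 = 200.1833°C.
In kelvin: 200.1833 + 273.15 = 473.33 K.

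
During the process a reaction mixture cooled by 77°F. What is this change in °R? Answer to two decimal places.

77.00°R

Fahrenheit and Rankine degrees are the same size, so the interval is unchanged: 77.00.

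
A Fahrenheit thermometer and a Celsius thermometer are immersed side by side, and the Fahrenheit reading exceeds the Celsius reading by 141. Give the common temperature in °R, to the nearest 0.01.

Let x be the Fahrenheit reading; then the Celsius reading is 5/9·x - 17.7778.
(5/9·x - 17.7778) - x = -141  ⇒  (-4/9)·x = -123.222  ⇒  x = 277.2500°F.
In Celsius: (277.25 - 32) × 5/9 = 136.2500°C.
In Rankine: 136.2500 × 1.8 + 491.67 = 736.92°R.

736.92°R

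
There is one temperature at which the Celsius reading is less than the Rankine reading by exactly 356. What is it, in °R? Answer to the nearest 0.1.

186.4°R

Let R be the Rankine reading. The Celsius reading is C = 5/9·R - 273.15.
Require C - R = -356: (-4/9)·R - 273.15 = -356.
R = (-356 + 273.15) / (-4/9) = 186.4.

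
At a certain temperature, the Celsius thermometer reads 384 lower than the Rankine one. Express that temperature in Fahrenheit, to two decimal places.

Let x be the Rankine reading; then the Celsius reading is 5/9·x - 273.15.
(5/9·x - 273.15) - x = -384  ⇒  (-4/9)·x = -110.85  ⇒  x = 249.4125°R.
In Celsius: (249.4125 - 491.67) × 5/9 = -134.5875°C.
In Fahrenheit: -134.5875 × 1.8 + 32 = -210.26°F.

-210.26°F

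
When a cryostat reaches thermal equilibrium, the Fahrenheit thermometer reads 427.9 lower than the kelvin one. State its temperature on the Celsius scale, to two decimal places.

-233.44°C

Let x be the kelvin reading; then the Fahrenheit reading is 1.8·x - 459.67.
(1.8·x - 459.67) - x = -427.9  ⇒  (0.8)·x = 31.77  ⇒  x = 39.7125 K.
In Celsius: 39.7125 - 273.15 = -233.44°C.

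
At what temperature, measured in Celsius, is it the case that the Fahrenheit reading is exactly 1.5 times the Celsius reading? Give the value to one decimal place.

-106.7°C

Let C be the Celsius reading. The Fahrenheit reading is F = 1.8·C + 32.
Require F = 1.5·C: 1.8·C + 32 = 1.5·C.
(0.3)·C = -32  ⇒  C = -106.7.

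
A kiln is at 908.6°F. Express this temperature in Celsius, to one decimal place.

487.0°C

In Celsius: (908.6 - 32) × 5/9 = 487.0000°C.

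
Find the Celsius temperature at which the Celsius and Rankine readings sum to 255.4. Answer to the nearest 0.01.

Let C be the Celsius reading. The Rankine reading is R = 1.8·C + 491.67.
Require C + R = 255.4: (2.8)·C + 491.67 = 255.4.
C = (255.4 - 491.67) / (2.8) = -84.38.

-84.38°C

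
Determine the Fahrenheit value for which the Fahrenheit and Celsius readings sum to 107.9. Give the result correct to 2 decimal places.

Let F be the Fahrenheit reading. The Celsius reading is C = 5/9·F - 17.7778.
Require F + C = 107.9: (14/9)·F - 17.7778 = 107.9.
F = (107.9 + 17.7778) / (14/9) = 80.79.

80.79°F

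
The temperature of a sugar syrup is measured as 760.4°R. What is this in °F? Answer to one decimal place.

300.7°F

In Celsius: (760.4 - 491.67) × 5/9 = 149.2944°C.
In Fahrenheit: 149.2944 × 1.8 + 32 = 300.7°F.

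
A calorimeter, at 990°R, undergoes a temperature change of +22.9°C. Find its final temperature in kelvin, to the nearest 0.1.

Initial temperature in Celsius: (990 - 491.67) × 5/9 = 276.8500°C.
Final Celsius temperature: 276.8500 + 22.9000 = 299.7500°C.
In kelvin: 299.7500 + 273.15 = 572.9 K.

572.9 K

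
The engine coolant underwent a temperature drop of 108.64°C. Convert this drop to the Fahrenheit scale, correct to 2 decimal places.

For a temperature interval the offset drops out; only the factor 1.8 applies.
108.64 × 1.8 = 195.55.

195.55°F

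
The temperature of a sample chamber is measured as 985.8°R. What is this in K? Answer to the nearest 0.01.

In Celsius: (985.8 - 491.67) × 5/9 = 274.5167°C.
In kelvin: 274.5167 + 273.15 = 547.67 K.

547.67 K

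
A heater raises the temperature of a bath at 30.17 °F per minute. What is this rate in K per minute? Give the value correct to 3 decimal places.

The quantity depends on a temperature interval, so only the ratio of degree sizes applies; the offset between the scales is irrelevant.
A change of 1°F is a change of 5/9 K, so 30.17 × 5/9 = 16.761.

16.761 K/minute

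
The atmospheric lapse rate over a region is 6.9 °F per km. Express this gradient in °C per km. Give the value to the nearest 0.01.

3.83 °C/km

Since only a temperature interval is involved, the additive offset between the scales drops out.
A change of 1°F is a change of 5/9°C, so 6.9 × 5/9 = 3.83.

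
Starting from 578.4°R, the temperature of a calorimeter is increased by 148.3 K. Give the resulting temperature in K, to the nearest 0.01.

469.63 K

Initial temperature in Celsius: (578.4 - 491.67) × 5/9 = 48.1833°C.
The 148.3 K change is an interval; Kelvin and Celsius degrees are the same size, so ΔC = +148.3°C.
Final Celsius temperature: 48.1833 + 148.3000 = 196.4833°C.
In kelvin: 196.4833 + 273.15 = 469.63 K.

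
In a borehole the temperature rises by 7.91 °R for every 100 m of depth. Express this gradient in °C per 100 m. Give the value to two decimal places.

4.39 °C/100 m

Since only a temperature interval is involved, the additive offset between the scales drops out.
A change of 1°R is a change of 5/9°C, so 7.91 × 5/9 = 4.39.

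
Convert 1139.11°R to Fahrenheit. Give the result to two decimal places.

In Celsius: (1139.11 - 491.67) × 5/9 = 359.6889°C.
In Fahrenheit: 359.6889 × 1.8 + 32 = 679.44°F.

679.44°F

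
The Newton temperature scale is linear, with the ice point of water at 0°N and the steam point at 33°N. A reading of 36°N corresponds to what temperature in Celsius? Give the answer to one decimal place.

Linear interpolation between the fixed points: C = (36 - 0) × 100 / (33 - 0) = 109.0909°C.

109.1°C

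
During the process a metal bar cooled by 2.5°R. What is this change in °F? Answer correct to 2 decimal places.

2.50°F

Rankine and Fahrenheit degrees are the same size, so the interval is unchanged: 2.50.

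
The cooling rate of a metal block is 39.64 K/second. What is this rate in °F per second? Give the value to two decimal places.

The quantity depends on a temperature interval, so only the ratio of degree sizes applies; the offset between the scales is irrelevant.
A change of 1 K is a change of 1.8°F, so 39.64 × 1.8 = 71.35.

71.35 °F/second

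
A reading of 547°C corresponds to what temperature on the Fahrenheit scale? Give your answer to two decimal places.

In Fahrenheit: 547.0000 × 1.8 + 32 = 1016.60°F.

1016.60°F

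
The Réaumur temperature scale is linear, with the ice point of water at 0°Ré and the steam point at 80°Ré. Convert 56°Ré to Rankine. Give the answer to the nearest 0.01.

617.67°R

Linear interpolation between the fixed points: C = (56 - 0) × 100 / (80 - 0) = 70.0000°C.
Then 70.0000 × 1.8 + 491.67 = 617.67°R.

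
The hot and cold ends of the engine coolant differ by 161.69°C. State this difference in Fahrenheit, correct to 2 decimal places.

An interval of 1°C corresponds to 1.8°F.
161.69 × 1.8 = 291.04.

291.04°F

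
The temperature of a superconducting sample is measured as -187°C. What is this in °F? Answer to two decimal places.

In Fahrenheit: -187.0000 × 1.8 + 32 = -304.60°F.

-304.60°F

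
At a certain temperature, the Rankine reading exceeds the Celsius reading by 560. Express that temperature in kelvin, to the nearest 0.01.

Let x be the Celsius reading; then the Rankine reading is 1.8·x + 491.67.
(1.8·x + 491.67) - x = 560  ⇒  (0.8)·x = 68.33  ⇒  x = 85.4125°C.
In kelvin: 85.4125 + 273.15 = 358.56 K.

358.56 K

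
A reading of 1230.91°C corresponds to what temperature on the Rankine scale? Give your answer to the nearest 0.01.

In Rankine: 1230.9100 × 1.8 + 491.67 = 2707.31°R.

2707.31°R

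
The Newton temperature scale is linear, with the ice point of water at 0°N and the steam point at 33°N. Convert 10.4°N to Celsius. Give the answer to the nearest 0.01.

Linear interpolation between the fixed points: C = (10.4 - 0) × 100 / (33 - 0) = 31.5152°C.

31.52°C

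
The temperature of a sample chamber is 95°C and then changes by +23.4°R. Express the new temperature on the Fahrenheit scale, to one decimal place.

226.4°F

The 23.4°R change is an interval, so only the factor 5/9 applies: +23.4 × 5/9 = +13.0000°C.
Final Celsius temperature: 95.0000 + 13.0000 = 108.0000°C.
In Fahrenheit: 108.0000 × 1.8 + 32 = 226.4°F.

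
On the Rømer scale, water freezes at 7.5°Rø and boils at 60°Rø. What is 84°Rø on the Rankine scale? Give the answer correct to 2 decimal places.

Linear interpolation between the fixed points: C = (84 - 7.5) × 100 / (60 - 7.5) = 145.7143°C.
Then 145.7143 × 1.8 + 491.67 = 753.96°R.

753.96°R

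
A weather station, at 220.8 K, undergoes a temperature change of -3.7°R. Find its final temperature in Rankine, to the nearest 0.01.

393.74°R

Initial temperature in Celsius: 220.8 - 273.15 = -52.3500°C.
The 3.7°R change is an interval, so only the factor 5/9 applies: -3.7 × 5/9 = -2.0556°C.
Final Celsius temperature: -52.3500 - 2.0556 = -54.4056°C.
In Rankine: -54.4056 × 1.8 + 491.67 = 393.74°R.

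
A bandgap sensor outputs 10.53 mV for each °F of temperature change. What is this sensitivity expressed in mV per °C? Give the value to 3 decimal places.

Since only a temperature interval is involved, the additive offset between the scales drops out.
A change of 1°C is a change of 1.8°F, so per °C the value is 10.53 × 1.8 = 18.954.

18.954 mV per °C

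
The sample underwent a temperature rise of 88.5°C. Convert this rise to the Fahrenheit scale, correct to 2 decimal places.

Only the scale ratio 1.8 matters for a change in temperature.
88.5 × 1.8 = 159.30.

159.30°F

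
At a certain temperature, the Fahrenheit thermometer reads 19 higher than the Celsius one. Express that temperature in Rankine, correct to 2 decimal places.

Let x be the Celsius reading; then the Fahrenheit reading is 1.8·x + 32.
(1.8·x + 32) - x = 19  ⇒  (0.8)·x = -13  ⇒  x = -16.2500°C.
In Rankine: -16.2500 × 1.8 + 491.67 = 462.42°R.

462.42°R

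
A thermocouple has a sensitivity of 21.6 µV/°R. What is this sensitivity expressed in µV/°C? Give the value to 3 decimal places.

38.880 µV/°C

Since only a temperature interval is involved, the additive offset between the scales drops out.
A change of 1°C is a change of 1.8°R, so per °C the value is 21.6 × 1.8 = 38.880.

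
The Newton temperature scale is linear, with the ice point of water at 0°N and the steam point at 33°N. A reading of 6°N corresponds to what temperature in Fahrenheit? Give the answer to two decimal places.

Linear interpolation between the fixed points: C = (6 - 0) × 100 / (33 - 0) = 18.1818°C.
Then 18.1818 × 1.8 + 32 = 64.73°F.

64.73°F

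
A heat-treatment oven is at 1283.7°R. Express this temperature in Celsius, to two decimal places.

440.02°C

In Celsius: (1283.7 - 491.67) × 5/9 = 440.0167°C.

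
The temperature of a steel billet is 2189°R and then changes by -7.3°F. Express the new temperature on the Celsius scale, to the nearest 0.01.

Initial temperature in Celsius: (2189 - 491.67) × 5/9 = 942.9611°C.
The 7.3°F change is an interval, so only the factor 5/9 applies: -7.3 × 5/9 = -4.0556°C.
Final Celsius temperature: 942.9611 - 4.0556 = 938.9056°C.

938.91°C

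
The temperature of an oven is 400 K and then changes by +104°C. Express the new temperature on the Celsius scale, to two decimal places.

230.85°C

Initial temperature in Celsius: 400 - 273.15 = 126.8500°C.
Final Celsius temperature: 126.8500 + 104.0000 = 230.8500°C.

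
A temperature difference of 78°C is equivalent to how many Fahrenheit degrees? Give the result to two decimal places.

Only the scale ratio 1.8 matters for a change in temperature.
78 × 1.8 = 140.40.

140.40°F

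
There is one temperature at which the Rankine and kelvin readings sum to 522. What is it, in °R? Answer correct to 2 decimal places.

335.57°R

Let R be the Rankine reading. The kelvin reading is K = 5/9·R.
Require R + K = 522: (14/9)·R = 522.
R = (522) / (14/9) = 335.57.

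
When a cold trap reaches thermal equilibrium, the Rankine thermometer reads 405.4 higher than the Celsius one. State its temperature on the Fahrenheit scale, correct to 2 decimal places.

Let x be the Celsius reading; then the Rankine reading is 1.8·x + 491.67.
(1.8·x + 491.67) - x = 405.4  ⇒  (0.8)·x = -86.27  ⇒  x = -107.8375°C.
In Fahrenheit: -107.8375 × 1.8 + 32 = -162.11°F.

-162.11°F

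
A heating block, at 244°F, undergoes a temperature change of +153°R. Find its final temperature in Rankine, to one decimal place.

Initial temperature in Celsius: (244 - 32) × 5/9 = 117.7778°C.
The 153°R change is an interval, so only the factor 5/9 applies: +153 × 5/9 = +85.0000°C.
Final Celsius temperature: 117.7778 + 85.0000 = 202.7778°C.
In Rankine: 202.7778 × 1.8 + 491.67 = 856.7°R.

856.7°R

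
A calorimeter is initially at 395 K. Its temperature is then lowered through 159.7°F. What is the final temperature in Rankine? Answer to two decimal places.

Initial temperature in Celsius: 395 - 273.15 = 121.8500°C.
The 159.7°F change is an interval, so only the factor 5/9 applies: -159.7 × 5/9 = -88.7222°C.
Final Celsius temperature: 121.8500 - 88.7222 = 33.1278°C.
In Rankine: 33.1278 × 1.8 + 491.67 = 551.30°R.

551.30°R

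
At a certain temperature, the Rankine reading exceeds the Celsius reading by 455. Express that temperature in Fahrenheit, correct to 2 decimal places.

-50.51°F

Let x be the Rankine reading; then the Celsius reading is 5/9·x - 273.15.
(5/9·x - 273.15) - x = -455  ⇒  (-4/9)·x = -181.85  ⇒  x = 409.1625°R.
In Celsius: (409.1625 - 491.67) × 5/9 = -45.8375°C.
In Fahrenheit: -45.8375 × 1.8 + 32 = -50.51°F.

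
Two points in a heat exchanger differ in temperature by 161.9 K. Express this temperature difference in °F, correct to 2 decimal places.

291.42°F

Only the scale ratio 1.8 matters for a change in temperature.
161.9 × 1.8 = 291.42.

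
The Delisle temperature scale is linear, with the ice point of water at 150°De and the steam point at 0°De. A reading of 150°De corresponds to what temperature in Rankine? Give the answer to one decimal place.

Linear interpolation between the fixed points: C = (150 - 150) × 100 / (0 - 150) = 0.0000°C.
Then 0.0000 × 1.8 + 491.67 = 491.7°R.

491.7°R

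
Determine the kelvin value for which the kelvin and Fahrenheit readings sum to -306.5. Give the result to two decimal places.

54.70 K

Let K be the kelvin reading. The Fahrenheit reading is F = 1.8·K - 459.67.
Require K + F = -306.5: (2.8)·K - 459.67 = -306.5.
K = (-306.5 + 459.67) / (2.8) = 54.70.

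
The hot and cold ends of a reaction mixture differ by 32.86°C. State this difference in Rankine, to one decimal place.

59.1°R

For a temperature interval the offset drops out; only the factor 1.8 applies.
32.86 × 1.8 = 59.1.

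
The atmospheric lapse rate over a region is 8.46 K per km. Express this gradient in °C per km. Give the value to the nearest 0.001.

8.460 °C/km

The quantity depends on a temperature interval, so only the ratio of degree sizes applies; the offset between the scales is irrelevant.
A change of 1 K is a change of 1°C, so 8.46 × 1 = 8.460.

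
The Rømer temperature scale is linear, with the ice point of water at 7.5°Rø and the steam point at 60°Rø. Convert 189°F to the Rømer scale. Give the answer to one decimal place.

First in Celsius: (189 - 32) × 5/9 = 87.2222°C.
Linearly onto the Rømer scale: 7.5 + (87.2222 / 100) × (60 - 7.5) = 53.3°Rø.

53.3°Rø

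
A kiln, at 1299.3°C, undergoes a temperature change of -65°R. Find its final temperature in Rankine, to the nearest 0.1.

2765.4°R

The 65°R change is an interval, so only the factor 5/9 applies: -65 × 5/9 = -36.1111°C.
Final Celsius temperature: 1299.3000 - 36.1111 = 1263.1889°C.
In Rankine: 1263.1889 × 1.8 + 491.67 = 2765.4°R.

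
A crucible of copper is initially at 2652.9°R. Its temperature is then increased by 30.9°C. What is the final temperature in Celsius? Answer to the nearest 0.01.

Initial temperature in Celsius: (2652.9 - 491.67) × 5/9 = 1200.6833°C.
Final Celsius temperature: 1200.6833 + 30.9000 = 1231.5833°C.

1231.58°C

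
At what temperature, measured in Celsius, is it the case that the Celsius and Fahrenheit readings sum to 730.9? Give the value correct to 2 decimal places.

249.61°C

Let C be the Celsius reading. The Fahrenheit reading is F = 1.8·C + 32.
Require C + F = 730.9: (2.8)·C + 32 = 730.9.
C = (730.9 - 32) / (2.8) = 249.61.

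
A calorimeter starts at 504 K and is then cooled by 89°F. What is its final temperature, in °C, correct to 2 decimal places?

181.41°C

Initial temperature in Celsius: 504 - 273.15 = 230.8500°C.
The 89°F change is an interval, so only the factor 5/9 applies: -89 × 5/9 = -49.4444°C.
Final Celsius temperature: 230.8500 - 49.4444 = 181.4056°C.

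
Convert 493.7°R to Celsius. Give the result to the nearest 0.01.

1.13°C

In Celsius: (493.7 - 491.67) × 5/9 = 1.1278°C.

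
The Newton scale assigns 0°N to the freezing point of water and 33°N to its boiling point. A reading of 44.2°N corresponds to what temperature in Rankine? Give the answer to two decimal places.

Linear interpolation between the fixed points: C = (44.2 - 0) × 100 / (33 - 0) = 133.9394°C.
Then 133.9394 × 1.8 + 491.67 = 732.76°R.

732.76°R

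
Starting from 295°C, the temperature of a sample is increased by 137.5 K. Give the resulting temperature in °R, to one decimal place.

The 137.5 K change is an interval; Kelvin and Celsius degrees are the same size, so ΔC = +137.5°C.
Final Celsius temperature: 295.0000 + 137.5000 = 432.5000°C.
In Rankine: 432.5000 × 1.8 + 491.67 = 1270.2°R.

1270.2°R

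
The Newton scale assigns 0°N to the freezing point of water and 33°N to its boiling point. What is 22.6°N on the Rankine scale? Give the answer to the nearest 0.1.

614.9°R

Linear interpolation between the fixed points: C = (22.6 - 0) × 100 / (33 - 0) = 68.4848°C.
Then 68.4848 × 1.8 + 491.67 = 614.9°R.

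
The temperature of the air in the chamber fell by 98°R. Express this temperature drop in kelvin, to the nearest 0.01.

54.44 K

For a temperature interval the offset drops out; only the factor 5/9 applies.
98 × 5/9 = 54.44.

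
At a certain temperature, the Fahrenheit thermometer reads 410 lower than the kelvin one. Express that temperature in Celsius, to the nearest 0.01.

-211.06°C

Let x be the kelvin reading; then the Fahrenheit reading is 1.8·x - 459.67.
(1.8·x - 459.67) - x = -410  ⇒  (0.8)·x = 49.67  ⇒  x = 62.0875 K.
In Celsius: 62.0875 - 273.15 = -211.06°C.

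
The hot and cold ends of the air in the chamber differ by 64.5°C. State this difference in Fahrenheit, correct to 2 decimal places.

An interval of 1°C corresponds to 1.8°F.
64.5 × 1.8 = 116.10.

116.10°F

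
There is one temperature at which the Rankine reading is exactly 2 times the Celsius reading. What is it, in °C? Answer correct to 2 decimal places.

2458.35°C

Let C be the Celsius reading. The Rankine reading is R = 1.8·C + 491.67.
Require R = 2·C: 1.8·C + 491.67 = 2·C.
(-0.2)·C = -491.67  ⇒  C = 2458.35.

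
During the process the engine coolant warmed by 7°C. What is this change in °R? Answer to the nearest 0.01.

For a temperature interval the offset drops out; only the factor 1.8 applies.
7 × 1.8 = 12.60.

12.60°R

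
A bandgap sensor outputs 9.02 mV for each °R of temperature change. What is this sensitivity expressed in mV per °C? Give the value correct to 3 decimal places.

16.236 mV per °C

The quantity depends on a temperature interval, so only the ratio of degree sizes applies; the offset between the scales is irrelevant.
A change of 1°C is a change of 1.8°R, so per °C the value is 9.02 × 1.8 = 16.236.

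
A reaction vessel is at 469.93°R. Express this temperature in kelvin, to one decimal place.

In Celsius: (469.93 - 491.67) × 5/9 = -12.0778°C.
In kelvin: -12.0778 + 273.15 = 261.1 K.

261.1 K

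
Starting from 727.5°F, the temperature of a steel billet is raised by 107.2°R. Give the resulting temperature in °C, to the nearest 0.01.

445.94°C

Initial temperature in Celsius: (727.5 - 32) × 5/9 = 386.3889°C.
The 107.2°R change is an interval, so only the factor 5/9 applies: +107.2 × 5/9 = +59.5556°C.
Final Celsius temperature: 386.3889 + 59.5556 = 445.9444°C.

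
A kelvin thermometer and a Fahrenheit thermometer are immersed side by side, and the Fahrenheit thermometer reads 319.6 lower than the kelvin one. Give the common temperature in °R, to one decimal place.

315.2°R

Let x be the kelvin reading; then the Fahrenheit reading is 1.8·x - 459.67.
(1.8·x - 459.67) - x = -319.6  ⇒  (0.8)·x = 140.07  ⇒  x = 175.0875 K.
In Celsius: 175.0875 - 273.15 = -98.0625°C.
In Rankine: -98.0625 × 1.8 + 491.67 = 315.2°R.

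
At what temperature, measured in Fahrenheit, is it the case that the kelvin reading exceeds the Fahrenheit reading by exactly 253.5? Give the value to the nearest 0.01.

Let F be the Fahrenheit reading. The kelvin reading is K = 5/9·F + 255.372.
Require K - F = 253.5: (-4/9)·F + 255.372 = 253.5.
F = (253.5 - 255.372) / (-4/9) = 4.21.

4.21°F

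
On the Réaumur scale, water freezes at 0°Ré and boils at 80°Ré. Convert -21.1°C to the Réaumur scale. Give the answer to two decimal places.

-16.88°Ré

Linearly onto the Réaumur scale: 0 + (-21.1000 / 100) × (80 - 0) = -16.88°Ré.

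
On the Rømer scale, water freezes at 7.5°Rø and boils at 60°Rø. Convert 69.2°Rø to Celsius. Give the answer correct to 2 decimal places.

117.52°C

Linear interpolation between the fixed points: C = (69.2 - 7.5) × 100 / (60 - 7.5) = 117.5238°C.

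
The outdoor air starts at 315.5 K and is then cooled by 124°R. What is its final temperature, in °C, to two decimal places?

Initial temperature in Celsius: 315.5 - 273.15 = 42.3500°C.
The 124°R change is an interval, so only the factor 5/9 applies: -124 × 5/9 = -68.8889°C.
Final Celsius temperature: 42.3500 - 68.8889 = -26.5389°C.

-26.54°C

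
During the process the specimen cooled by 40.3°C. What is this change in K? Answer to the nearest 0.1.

40.3 K

Celsius and kelvin degrees are the same size, so the interval is unchanged: 40.3.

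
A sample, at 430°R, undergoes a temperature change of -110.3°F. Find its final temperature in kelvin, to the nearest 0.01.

Initial temperature in Celsius: (430 - 491.67) × 5/9 = -34.2611°C.
The 110.3°F change is an interval, so only the factor 5/9 applies: -110.3 × 5/9 = -61.2778°C.
Final Celsius temperature: -34.2611 - 61.2778 = -95.5389°C.
In kelvin: -95.5389 + 273.15 = 177.61 K.

177.61 K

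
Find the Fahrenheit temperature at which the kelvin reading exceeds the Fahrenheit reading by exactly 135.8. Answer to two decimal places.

269.04°F

Let F be the Fahrenheit reading. The kelvin reading is K = 5/9·F + 255.372.
Require K - F = 135.8: (-4/9)·F + 255.372 = 135.8.
F = (135.8 - 255.372) / (-4/9) = 269.04.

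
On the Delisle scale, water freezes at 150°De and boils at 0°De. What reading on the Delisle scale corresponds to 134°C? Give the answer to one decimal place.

Linearly onto the Delisle scale: 150 + (134.0000 / 100) × (0 - 150) = -51.0°De.

-51.0°De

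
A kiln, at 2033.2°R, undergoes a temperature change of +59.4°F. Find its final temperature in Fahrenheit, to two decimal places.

1632.93°F

Initial temperature in Celsius: (2033.2 - 491.67) × 5/9 = 856.4056°C.
The 59.4°F change is an interval, so only the factor 5/9 applies: +59.4 × 5/9 = +33.0000°C.
Final Celsius temperature: 856.4056 + 33.0000 = 889.4056°C.
In Fahrenheit: 889.4056 × 1.8 + 32 = 1632.93°F.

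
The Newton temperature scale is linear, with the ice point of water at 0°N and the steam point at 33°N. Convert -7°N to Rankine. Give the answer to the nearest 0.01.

Linear interpolation between the fixed points: C = (-7 - 0) × 100 / (33 - 0) = -21.2121°C.
Then -21.2121 × 1.8 + 491.67 = 453.49°R.

453.49°R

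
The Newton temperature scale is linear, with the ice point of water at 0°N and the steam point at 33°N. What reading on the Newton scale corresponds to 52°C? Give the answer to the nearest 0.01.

17.16°N

Linearly onto the Newton scale: 0 + (52.0000 / 100) × (33 - 0) = 17.16°N.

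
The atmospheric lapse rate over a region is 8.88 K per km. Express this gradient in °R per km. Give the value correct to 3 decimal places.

15.984 °R/km

Since only a temperature interval is involved, the additive offset between the scales drops out.
A change of 1 K is a change of 1.8°R, so 8.88 × 1.8 = 15.984.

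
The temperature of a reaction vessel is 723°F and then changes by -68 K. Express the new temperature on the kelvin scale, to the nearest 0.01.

Initial temperature in Celsius: (723 - 32) × 5/9 = 383.8889°C.
The 68 K change is an interval; Kelvin and Celsius degrees are the same size, so ΔC = -68°C.
Final Celsius temperature: 383.8889 - 68.0000 = 315.8889°C.
In kelvin: 315.8889 + 273.15 = 589.04 K.

589.04 K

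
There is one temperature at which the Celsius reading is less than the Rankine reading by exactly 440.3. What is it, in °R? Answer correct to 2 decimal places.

Let R be the Rankine reading. The Celsius reading is C = 5/9·R - 273.15.
Require C - R = -440.3: (-4/9)·R - 273.15 = -440.3.
R = (-440.3 + 273.15) / (-4/9) = 376.09.

376.09°R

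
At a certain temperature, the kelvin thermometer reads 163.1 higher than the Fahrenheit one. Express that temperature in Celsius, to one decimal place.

97.6°C

Let x be the Fahrenheit reading; then the kelvin reading is 5/9·x + 255.372.
(5/9·x + 255.372) - x = 163.1  ⇒  (-4/9)·x = -92.2722  ⇒  x = 207.6125°F.
In Celsius: (207.6125 - 32) × 5/9 = 97.6°C.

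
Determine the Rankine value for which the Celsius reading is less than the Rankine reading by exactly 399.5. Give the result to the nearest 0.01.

284.29°R

Let R be the Rankine reading. The Celsius reading is C = 5/9·R - 273.15.
Require C - R = -399.5: (-4/9)·R - 273.15 = -399.5.
R = (-399.5 + 273.15) / (-4/9) = 284.29.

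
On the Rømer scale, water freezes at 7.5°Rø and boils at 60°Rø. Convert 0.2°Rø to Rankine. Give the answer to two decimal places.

466.64°R

Linear interpolation between the fixed points: C = (0.2 - 7.5) × 100 / (60 - 7.5) = -13.9048°C.
Then -13.9048 × 1.8 + 491.67 = 466.64°R.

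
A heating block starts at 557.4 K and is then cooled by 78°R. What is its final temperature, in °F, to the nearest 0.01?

Initial temperature in Celsius: 557.4 - 273.15 = 284.2500°C.
The 78°R change is an interval, so only the factor 5/9 applies: -78 × 5/9 = -43.3333°C.
Final Celsius temperature: 284.2500 - 43.3333 = 240.9167°C.
In Fahrenheit: 240.9167 × 1.8 + 32 = 465.65°F.

465.65°F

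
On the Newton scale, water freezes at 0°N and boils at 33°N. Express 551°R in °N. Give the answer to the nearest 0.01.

10.88°N

First in Celsius: (551 - 491.67) × 5/9 = 32.9611°C.
Linearly onto the Newton scale: 0 + (32.9611 / 100) × (33 - 0) = 10.88°N.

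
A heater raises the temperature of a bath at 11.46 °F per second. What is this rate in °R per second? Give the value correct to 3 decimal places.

Since only a temperature interval is involved, the additive offset between the scales drops out.
A change of 1°F is a change of 1°R, so 11.46 × 1 = 11.460.

11.460 °R/second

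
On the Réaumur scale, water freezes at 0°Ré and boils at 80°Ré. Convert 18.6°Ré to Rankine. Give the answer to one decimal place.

Linear interpolation between the fixed points: C = (18.6 - 0) × 100 / (80 - 0) = 23.2500°C.
Then 23.2500 × 1.8 + 491.67 = 533.5°R.

533.5°R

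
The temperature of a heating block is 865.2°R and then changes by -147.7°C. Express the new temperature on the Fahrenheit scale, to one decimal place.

139.7°F

Initial temperature in Celsius: (865.2 - 491.67) × 5/9 = 207.5167°C.
Final Celsius temperature: 207.5167 - 147.7000 = 59.8167°C.
In Fahrenheit: 59.8167 × 1.8 + 32 = 139.7°F.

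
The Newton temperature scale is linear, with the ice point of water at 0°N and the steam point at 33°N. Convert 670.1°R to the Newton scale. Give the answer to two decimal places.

32.71°N

First in Celsius: (670.1 - 491.67) × 5/9 = 99.1278°C.
Linearly onto the Newton scale: 0 + (99.1278 / 100) × (33 - 0) = 32.71°N.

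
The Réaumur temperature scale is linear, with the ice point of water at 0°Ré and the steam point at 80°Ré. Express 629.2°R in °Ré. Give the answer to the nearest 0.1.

First in Celsius: (629.2 - 491.67) × 5/9 = 76.4056°C.
Linearly onto the Réaumur scale: 0 + (76.4056 / 100) × (80 - 0) = 61.1°Ré.

61.1°Ré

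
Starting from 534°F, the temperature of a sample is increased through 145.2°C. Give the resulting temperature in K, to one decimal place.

Initial temperature in Celsius: (534 - 32) × 5/9 = 278.8889°C.
Final Celsius temperature: 278.8889 + 145.2000 = 424.0889°C.
In kelvin: 424.0889 + 273.15 = 697.2 K.

697.2 K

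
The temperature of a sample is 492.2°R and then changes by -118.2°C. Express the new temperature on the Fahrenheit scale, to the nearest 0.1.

-180.2°F

Initial temperature in Celsius: (492.2 - 491.67) × 5/9 = 0.2944°C.
Final Celsius temperature: 0.2944 - 118.2000 = -117.9056°C.
In Fahrenheit: -117.9056 × 1.8 + 32 = -180.2°F.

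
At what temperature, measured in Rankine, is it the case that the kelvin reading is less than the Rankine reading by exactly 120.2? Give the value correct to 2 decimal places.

Let R be the Rankine reading. The kelvin reading is K = 5/9·R.
Require K - R = -120.2: (-4/9)·R = -120.2.
R = (-120.2) / (-4/9) = 270.45.

270.45°R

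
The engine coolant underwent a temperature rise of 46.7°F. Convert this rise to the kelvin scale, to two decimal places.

An interval of 1°F corresponds to 5/9 K.
46.7 × 5/9 = 25.94.

25.94 K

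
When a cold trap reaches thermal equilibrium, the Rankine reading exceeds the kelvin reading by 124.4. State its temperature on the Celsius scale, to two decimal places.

Let x be the Rankine reading; then the kelvin reading is 5/9·x.
(5/9·x) - x = -124.4  ⇒  (-4/9)·x = -124.4  ⇒  x = 279.9000°R.
In Celsius: (279.9 - 491.67) × 5/9 = -117.65°C.

-117.65°C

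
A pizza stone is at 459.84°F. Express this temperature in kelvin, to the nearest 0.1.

In Celsius: (459.84 - 32) × 5/9 = 237.6889°C.
In kelvin: 237.6889 + 273.15 = 510.8 K.

510.8 K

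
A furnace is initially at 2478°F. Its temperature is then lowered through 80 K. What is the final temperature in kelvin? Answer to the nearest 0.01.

1552.04 K

Initial temperature in Celsius: (2478 - 32) × 5/9 = 1358.8889°C.
The 80 K change is an interval; Kelvin and Celsius degrees are the same size, so ΔC = -80°C.
Final Celsius temperature: 1358.8889 - 80.0000 = 1278.8889°C.
In kelvin: 1278.8889 + 273.15 = 1552.04 K.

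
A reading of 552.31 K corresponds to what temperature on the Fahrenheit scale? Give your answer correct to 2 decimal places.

534.49°F

In Celsius: 552.31 - 273.15 = 279.1600°C.
In Fahrenheit: 279.1600 × 1.8 + 32 = 534.49°F.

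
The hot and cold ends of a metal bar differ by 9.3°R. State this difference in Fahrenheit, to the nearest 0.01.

Rankine and Fahrenheit degrees are the same size, so the interval is unchanged: 9.30.

9.30°F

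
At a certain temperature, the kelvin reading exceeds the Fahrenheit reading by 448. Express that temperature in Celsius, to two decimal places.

Let x be the kelvin reading; then the Fahrenheit reading is 1.8·x - 459.67.
(1.8·x - 459.67) - x = -448  ⇒  (0.8)·x = 11.67  ⇒  x = 14.5875 K.
In Celsius: 14.5875 - 273.15 = -258.56°C.

-258.56°C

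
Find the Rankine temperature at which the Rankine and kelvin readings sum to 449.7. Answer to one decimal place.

Let R be the Rankine reading. The kelvin reading is K = 5/9·R.
Require R + K = 449.7: (14/9)·R = 449.7.
R = (449.7) / (14/9) = 289.1.

289.1°R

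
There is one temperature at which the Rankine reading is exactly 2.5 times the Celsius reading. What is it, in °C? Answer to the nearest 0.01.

702.39°C

Let C be the Celsius reading. The Rankine reading is R = 1.8·C + 491.67.
Require R = 2.5·C: 1.8·C + 491.67 = 2.5·C.
(-0.7)·C = -491.67  ⇒  C = 702.39.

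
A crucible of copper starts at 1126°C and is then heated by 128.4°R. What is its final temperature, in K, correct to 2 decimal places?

The 128.4°R change is an interval, so only the factor 5/9 applies: +128.4 × 5/9 = +71.3333°C.
Final Celsius temperature: 1126.0000 + 71.3333 = 1197.3333°C.
In kelvin: 1197.3333 + 273.15 = 1470.48 K.

1470.48 K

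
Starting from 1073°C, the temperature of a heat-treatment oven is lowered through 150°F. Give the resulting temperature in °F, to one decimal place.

The 150°F change is an interval, so only the factor 5/9 applies: -150 × 5/9 = -83.3333°C.
Final Celsius temperature: 1073.0000 - 83.3333 = 989.6667°C.
In Fahrenheit: 989.6667 × 1.8 + 32 = 1813.4°F.

1813.4°F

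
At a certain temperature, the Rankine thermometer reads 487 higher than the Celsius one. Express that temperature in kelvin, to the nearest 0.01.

Let x be the Celsius reading; then the Rankine reading is 1.8·x + 491.67.
(1.8·x + 491.67) - x = 487  ⇒  (0.8)·x = -4.67  ⇒  x = -5.8375°C.
In kelvin: -5.8375 + 273.15 = 267.31 K.

267.31 K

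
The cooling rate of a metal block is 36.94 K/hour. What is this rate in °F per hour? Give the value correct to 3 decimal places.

66.492 °F/hour

The quantity depends on a temperature interval, so only the ratio of degree sizes applies; the offset between the scales is irrelevant.
A change of 1 K is a change of 1.8°F, so 36.94 × 1.8 = 66.492.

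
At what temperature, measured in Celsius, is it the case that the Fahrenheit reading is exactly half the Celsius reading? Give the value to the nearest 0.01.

Let C be the Celsius reading. The Fahrenheit reading is F = 1.8·C + 32.
Require F = 0.5·C: 1.8·C + 32 = 0.5·C.
(1.3)·C = -32  ⇒  C = -24.62.

-24.62°C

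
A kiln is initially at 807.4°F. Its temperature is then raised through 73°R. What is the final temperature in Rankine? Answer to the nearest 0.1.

Initial temperature in Celsius: (807.4 - 32) × 5/9 = 430.7778°C.
The 73°R change is an interval, so only the factor 5/9 applies: +73 × 5/9 = +40.5556°C.
Final Celsius temperature: 430.7778 + 40.5556 = 471.3333°C.
In Rankine: 471.3333 × 1.8 + 491.67 = 1340.1°R.

1340.1°R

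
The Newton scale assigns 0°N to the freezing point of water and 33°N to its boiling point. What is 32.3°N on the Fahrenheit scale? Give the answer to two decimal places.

Linear interpolation between the fixed points: C = (32.3 - 0) × 100 / (33 - 0) = 97.8788°C.
Then 97.8788 × 1.8 + 32 = 208.18°F.

208.18°F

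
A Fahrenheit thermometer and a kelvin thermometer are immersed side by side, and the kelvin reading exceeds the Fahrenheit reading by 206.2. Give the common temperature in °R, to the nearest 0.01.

Let x be the Fahrenheit reading; then the kelvin reading is 5/9·x + 255.372.
(5/9·x + 255.372) - x = 206.2  ⇒  (-4/9)·x = -49.1722  ⇒  x = 110.6375°F.
In Celsius: (110.6375 - 32) × 5/9 = 43.6875°C.
In Rankine: 43.6875 × 1.8 + 491.67 = 570.31°R.

570.31°R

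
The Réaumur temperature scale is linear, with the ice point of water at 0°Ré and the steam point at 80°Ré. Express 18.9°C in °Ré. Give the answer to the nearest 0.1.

15.1°Ré

Linearly onto the Réaumur scale: 0 + (18.9000 / 100) × (80 - 0) = 15.1°Ré.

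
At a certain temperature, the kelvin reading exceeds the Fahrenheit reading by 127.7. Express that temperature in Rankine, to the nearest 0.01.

Let x be the Fahrenheit reading; then the kelvin reading is 5/9·x + 255.372.
(5/9·x + 255.372) - x = 127.7  ⇒  (-4/9)·x = -127.672  ⇒  x = 287.2625°F.
In Celsius: (287.2625 - 32) × 5/9 = 141.8125°C.
In Rankine: 141.8125 × 1.8 + 491.67 = 746.93°R.

746.93°R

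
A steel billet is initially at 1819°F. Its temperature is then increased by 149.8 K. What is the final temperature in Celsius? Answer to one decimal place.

Initial temperature in Celsius: (1819 - 32) × 5/9 = 992.7778°C.
The 149.8 K change is an interval; Kelvin and Celsius degrees are the same size, so ΔC = +149.8°C.
Final Celsius temperature: 992.7778 + 149.8000 = 1142.5778°C.

1142.6°C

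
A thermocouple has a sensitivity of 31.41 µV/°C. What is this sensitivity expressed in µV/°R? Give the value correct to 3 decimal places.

The quantity depends on a temperature interval, so only the ratio of degree sizes applies; the offset between the scales is irrelevant.
A change of 1°R is a change of 5/9°C, so per °R the value is 31.41 × 5/9 = 17.450.

17.450 µV/°R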